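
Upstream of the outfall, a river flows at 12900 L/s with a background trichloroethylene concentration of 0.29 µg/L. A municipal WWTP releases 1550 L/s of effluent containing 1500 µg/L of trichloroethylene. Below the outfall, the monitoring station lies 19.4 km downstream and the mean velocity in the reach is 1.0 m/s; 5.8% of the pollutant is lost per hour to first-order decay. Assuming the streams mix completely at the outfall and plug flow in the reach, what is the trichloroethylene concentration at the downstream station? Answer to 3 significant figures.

Flow-weighted average: C = (12900·0.2900 + 1550·1500) / 14450 = 2329000/14450 = 161.2 µg/L.
Travel time t = 19.4·1000 / 1.0 = 19400 s = 5.389 h.
5.8%/h lost → k = −ln(1 − 0.058) = 0.05975 h⁻¹.
Decay over the reach: 161.2·exp(−kt) = 161.2·0.7247 = 116.8 µg/L.

117 µg/L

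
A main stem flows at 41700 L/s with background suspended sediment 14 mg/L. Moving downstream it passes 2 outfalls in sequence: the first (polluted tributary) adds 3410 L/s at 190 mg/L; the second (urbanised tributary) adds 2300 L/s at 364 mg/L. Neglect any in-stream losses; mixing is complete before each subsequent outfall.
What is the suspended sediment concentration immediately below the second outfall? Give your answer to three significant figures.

43.6 mg/L

Outfall 1: combined Q = 45110 L/s; C = (41700·14.00 + 3410·190.0)/45110 = 27.30 mg/L.
Outfall 2: combined Q = 47410 L/s; C = (45110·27.30 + 2300·364.0)/47410 = 43.64 mg/L.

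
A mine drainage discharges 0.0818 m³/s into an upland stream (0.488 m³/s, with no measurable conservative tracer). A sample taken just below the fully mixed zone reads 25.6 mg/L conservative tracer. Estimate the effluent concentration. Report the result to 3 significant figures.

178 mg/L

Mass balance: 0.4880·0 + 0.08180·Cₑ = 0.5698·25.60
→ Cₑ = (0.5698·25.60 − 0.4880·0) / 0.08180 = 178.3 mg/L.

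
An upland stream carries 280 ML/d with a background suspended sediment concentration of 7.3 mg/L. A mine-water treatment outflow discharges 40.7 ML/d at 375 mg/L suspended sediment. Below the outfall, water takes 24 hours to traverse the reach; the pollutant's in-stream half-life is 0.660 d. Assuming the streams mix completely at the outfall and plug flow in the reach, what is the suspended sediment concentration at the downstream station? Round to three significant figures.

18.9 mg/L

Mass balance: C = (280.0·7.300 + 40.70·375.0) / 320.7 = 17310/320.7 = 53.96 mg/L.
Half-life 0.660 d → k = ln 2 / 0.660 = 1.050 d⁻¹.
Decay over the reach: 53.96·exp(−kt) = 53.96·0.3499 = 18.88 mg/L.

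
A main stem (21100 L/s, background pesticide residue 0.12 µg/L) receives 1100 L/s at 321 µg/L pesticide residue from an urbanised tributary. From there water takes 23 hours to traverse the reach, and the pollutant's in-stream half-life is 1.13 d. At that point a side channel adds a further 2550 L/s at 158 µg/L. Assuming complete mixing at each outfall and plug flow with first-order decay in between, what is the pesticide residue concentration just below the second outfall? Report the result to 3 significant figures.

24.3 µg/L

After mixing, C = (21100·0.1200 + 1100·321.0) / 22200 = 355600/22200 = 16.02 µg/L; combined flow 22200 L/s.
Half-life 1.13 d → k = ln 2 / 1.13 = 0.6134 d⁻¹.
Applying C = C₀e^(−kt): 16.02 × 0.5555 = 8.899 µg/L.
At the second outfall, C = (22200·8.899 + 2550·158.0) / (22200 + 2550) = 24.26 µg/L.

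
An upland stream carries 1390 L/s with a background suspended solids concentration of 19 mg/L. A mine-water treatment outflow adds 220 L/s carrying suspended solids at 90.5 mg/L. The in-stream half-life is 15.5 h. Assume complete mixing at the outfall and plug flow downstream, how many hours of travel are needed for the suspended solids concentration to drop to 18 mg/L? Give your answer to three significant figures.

Mass balance: C = (1390·19.00 + 220.0·90.50) / 1610 = 46320/1610 = 28.77 mg/L.
Half-life 15.5 h → k = ln 2 / 15.5 = 0.04472 h⁻¹ = 1.073 d⁻¹.
28.77·exp(−k·t) = 18 → t = ln(28.77/18)/k = 37750 s = 10.49 h.

10.5 h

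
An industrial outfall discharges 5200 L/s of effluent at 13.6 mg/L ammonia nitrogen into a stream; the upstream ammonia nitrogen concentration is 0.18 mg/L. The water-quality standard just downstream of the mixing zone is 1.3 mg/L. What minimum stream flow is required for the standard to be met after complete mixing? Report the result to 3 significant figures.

Set C_mix = 1.3: (Q·0.1800 + 5200·13.60) / (Q + 5200) = 1.3
→ Q = 5200·(13.60 − 1.3)/(1.3 − 0.1800) = 57110 L/s.

57100 L/s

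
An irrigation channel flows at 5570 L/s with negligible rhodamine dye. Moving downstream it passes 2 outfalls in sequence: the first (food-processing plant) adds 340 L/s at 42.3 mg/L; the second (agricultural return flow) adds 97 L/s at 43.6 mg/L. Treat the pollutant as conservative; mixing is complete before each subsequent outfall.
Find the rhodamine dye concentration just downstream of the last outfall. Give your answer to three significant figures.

Below outfall 1: Q → 5910 L/s, C = (5570·0 + 340.0·42.30)/5910 = 2.434 mg/L.
Below outfall 2: Q → 6007 L/s, C = (5910·2.434 + 97.00·43.60)/6007 = 3.098 mg/L.

3.10 mg/L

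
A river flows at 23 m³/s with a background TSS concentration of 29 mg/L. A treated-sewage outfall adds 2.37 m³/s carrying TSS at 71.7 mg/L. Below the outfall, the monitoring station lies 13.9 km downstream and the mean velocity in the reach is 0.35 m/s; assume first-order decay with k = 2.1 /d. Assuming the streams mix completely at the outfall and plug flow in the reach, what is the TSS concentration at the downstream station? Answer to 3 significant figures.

12.6 mg/L

Mass balance: C = (23.00·29.00 + 2.370·71.70) / 25.37 = 836.9/25.37 = 32.99 mg/L.
Travel time t = 13.9·1000 / 0.35 = 39710 s = 11.03 h.
Applying C = C₀e^(−kt): 32.99 × 0.3809 = 12.56 mg/L.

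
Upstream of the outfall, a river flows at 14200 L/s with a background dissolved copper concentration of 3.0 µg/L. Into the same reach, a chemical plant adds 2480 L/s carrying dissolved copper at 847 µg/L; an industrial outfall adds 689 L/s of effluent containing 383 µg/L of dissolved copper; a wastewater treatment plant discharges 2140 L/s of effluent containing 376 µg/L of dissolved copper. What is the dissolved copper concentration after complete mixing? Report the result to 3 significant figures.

Flow-weighted average: C = (14200·3.000 + 2480·847.0 + 689.0·383.0 + 2140·376.0) / 19510 = 3212000/19510 = 164.6 µg/L.

165 µg/L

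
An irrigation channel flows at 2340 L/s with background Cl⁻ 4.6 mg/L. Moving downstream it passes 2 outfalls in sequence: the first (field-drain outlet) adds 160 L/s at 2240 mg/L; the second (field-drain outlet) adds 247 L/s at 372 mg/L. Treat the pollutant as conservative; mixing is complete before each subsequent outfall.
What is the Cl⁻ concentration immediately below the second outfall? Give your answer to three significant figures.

168 mg/L

Below outfall 1: Q → 2500 L/s, C = (2340·4.600 + 160.0·2240)/2500 = 147.7 mg/L.
Below outfall 2: Q → 2747 L/s, C = (2500·147.7 + 247.0·372.0)/2747 = 167.8 mg/L.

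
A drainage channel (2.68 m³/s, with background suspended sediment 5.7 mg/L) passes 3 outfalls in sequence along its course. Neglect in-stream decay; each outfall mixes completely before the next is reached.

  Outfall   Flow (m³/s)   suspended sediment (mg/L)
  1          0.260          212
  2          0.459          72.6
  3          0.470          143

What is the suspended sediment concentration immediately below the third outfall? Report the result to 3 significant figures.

Outfall 1: combined Q = 2.940 m³/s; C = (2.680·5.700 + 0.2600·212.0)/2.940 = 23.94 mg/L.
Outfall 2: combined Q = 3.399 m³/s; C = (2.940·23.94 + 0.4590·72.60)/3.399 = 30.51 mg/L.
Outfall 3: combined Q = 3.869 m³/s; C = (3.399·30.51 + 0.4700·143.0)/3.869 = 44.18 mg/L.

44.2 mg/L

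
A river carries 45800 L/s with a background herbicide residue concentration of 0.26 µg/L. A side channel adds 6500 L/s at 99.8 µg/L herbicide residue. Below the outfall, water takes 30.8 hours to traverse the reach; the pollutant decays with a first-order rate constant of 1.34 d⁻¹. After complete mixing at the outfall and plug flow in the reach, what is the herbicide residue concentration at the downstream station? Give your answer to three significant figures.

2.26 µg/L

Mixed concentration C = ΣQC/ΣQ = (45800·0.2600 + 6500·99.80) / 52300 = 660600/52300 = 12.63 µg/L.
After decay, C = 12.63 × e^(−kt) = 12.63 × 0.1791 = 2.263 µg/L.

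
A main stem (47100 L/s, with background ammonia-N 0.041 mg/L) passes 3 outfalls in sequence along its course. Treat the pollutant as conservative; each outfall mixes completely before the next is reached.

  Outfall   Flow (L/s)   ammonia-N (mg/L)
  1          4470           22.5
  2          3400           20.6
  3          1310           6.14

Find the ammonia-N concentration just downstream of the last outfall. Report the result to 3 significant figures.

Below outfall 1: Q → 51570 L/s, C = (47100·0.04100 + 4470·22.50)/51570 = 1.988 mg/L.
Below outfall 2: Q → 54970 L/s, C = (51570·1.988 + 3400·20.60)/54970 = 3.139 mg/L.
Below outfall 3: Q → 56280 L/s, C = (54970·3.139 + 1310·6.140)/56280 = 3.209 mg/L.

3.21 mg/L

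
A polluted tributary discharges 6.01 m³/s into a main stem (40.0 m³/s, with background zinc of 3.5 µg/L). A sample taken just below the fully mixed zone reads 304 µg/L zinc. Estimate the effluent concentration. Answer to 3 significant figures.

2300 µg/L

Mass balance: 40.00·3.500 + 6.010·Cₑ = 46.01·304.0
→ Cₑ = (46.01·304.0 − 40.00·3.500) / 6.010 = 2304 µg/L.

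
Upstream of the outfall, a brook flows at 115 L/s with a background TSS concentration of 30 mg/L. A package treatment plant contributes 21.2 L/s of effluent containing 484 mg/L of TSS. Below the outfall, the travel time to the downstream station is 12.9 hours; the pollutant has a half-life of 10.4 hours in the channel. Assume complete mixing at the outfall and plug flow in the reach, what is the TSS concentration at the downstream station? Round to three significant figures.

Mass balance: C = (115.0·30.00 + 21.20·484.0) / 136.2 = 13710/136.2 = 100.7 mg/L.
Half-life 10.4 h → k = ln 2 / 10.4 = 0.06665 h⁻¹ = 1.600 d⁻¹.
Decay over the reach: 100.7·exp(−kt) = 100.7·0.4233 = 42.61 mg/L.

42.6 mg/L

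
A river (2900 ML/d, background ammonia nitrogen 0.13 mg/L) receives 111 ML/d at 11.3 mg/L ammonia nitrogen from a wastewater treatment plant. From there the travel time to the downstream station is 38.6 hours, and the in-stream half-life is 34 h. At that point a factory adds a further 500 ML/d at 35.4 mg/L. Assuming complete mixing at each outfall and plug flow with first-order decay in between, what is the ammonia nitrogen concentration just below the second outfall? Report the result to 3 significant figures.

Mixed concentration C = ΣQC/ΣQ = (2900·0.1300 + 111.0·11.30) / 3011 = 1631/3011 = 0.5418 mg/L; combined flow 3011 ML/d.
Half-life 34 h → k = ln 2 / 34 = 0.02039 h⁻¹ = 0.4893 d⁻¹.
Decay over the reach: 0.5418·exp(−kt) = 0.5418·0.4552 = 0.2466 mg/L.
Second outfall: C = (3011·0.2466 + 500.0·35.40)/3511 = 5.253 mg/L.

5.25 mg/L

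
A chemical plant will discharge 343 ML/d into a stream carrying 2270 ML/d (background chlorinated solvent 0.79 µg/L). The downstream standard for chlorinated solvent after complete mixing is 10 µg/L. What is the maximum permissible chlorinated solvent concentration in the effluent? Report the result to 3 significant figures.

71.0 µg/L

At the limit, (Qr·Cr + Qe·Cₑ)/(Qr + Qe) = 10:
Cₑ = (2613·10 − 2270·0.7900) / 343.0 = 70.95 µg/L.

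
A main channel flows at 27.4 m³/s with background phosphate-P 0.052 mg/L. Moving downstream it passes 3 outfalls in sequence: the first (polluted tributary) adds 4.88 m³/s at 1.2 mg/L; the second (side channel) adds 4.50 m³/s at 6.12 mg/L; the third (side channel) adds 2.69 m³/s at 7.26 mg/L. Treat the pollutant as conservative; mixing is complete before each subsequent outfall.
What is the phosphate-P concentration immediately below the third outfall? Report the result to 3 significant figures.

Outfall 1: combined Q = 32.28 m³/s; C = (27.40·0.05200 + 4.880·1.200)/32.28 = 0.2256 mg/L.
Outfall 2: combined Q = 36.78 m³/s; C = (32.28·0.2256 + 4.500·6.120)/36.78 = 0.9467 mg/L.
Outfall 3: combined Q = 39.47 m³/s; C = (36.78·0.9467 + 2.690·7.260)/39.47 = 1.377 mg/L.

1.38 mg/L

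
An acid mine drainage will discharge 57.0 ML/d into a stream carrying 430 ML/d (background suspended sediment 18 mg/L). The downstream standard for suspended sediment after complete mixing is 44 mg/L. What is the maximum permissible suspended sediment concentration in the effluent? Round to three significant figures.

240 mg/L

At the limit, (Qr·Cr + Qe·Cₑ)/(Qr + Qe) = 44:
Cₑ = (487.0·44 − 430.0·18.00) / 57.00 = 240.1 mg/L.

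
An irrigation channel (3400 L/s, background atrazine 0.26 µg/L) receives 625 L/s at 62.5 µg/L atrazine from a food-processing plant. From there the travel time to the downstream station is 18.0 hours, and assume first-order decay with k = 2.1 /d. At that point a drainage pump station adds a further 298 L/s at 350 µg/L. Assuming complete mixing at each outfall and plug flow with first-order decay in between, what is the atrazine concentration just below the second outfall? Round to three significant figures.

Conservation of mass: C = (3400·0.2600 + 625.0·62.50) / 4025 = 39950/4025 = 9.925 µg/L; combined flow 4025 L/s.
Applying C = C₀e^(−kt): 9.925 × 0.2070 = 2.054 µg/L.
At the second outfall, C = (4025·2.054 + 298.0·350.0) / (4025 + 298.0) = 26.04 µg/L.

26.0 µg/L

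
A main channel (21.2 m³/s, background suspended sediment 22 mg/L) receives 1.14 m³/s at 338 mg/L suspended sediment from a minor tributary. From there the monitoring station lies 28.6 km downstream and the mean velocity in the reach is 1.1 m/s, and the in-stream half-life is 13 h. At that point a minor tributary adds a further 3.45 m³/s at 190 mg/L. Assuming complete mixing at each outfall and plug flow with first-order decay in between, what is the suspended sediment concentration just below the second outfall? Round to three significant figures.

Flow-weighted average: C = (21.20·22.00 + 1.140·338.0) / 22.34 = 851.7/22.34 = 38.13 mg/L; combined flow 22.34 m³/s.
Travel time t = 28.6·1000 / 1.1 = 26000 s = 7.222 h.
Half-life 13 h → k = ln 2 / 13 = 0.05332 h⁻¹ = 1.280 d⁻¹.
Decay over the reach: 38.13·exp(−kt) = 38.13·0.6804 = 25.94 mg/L.
At the second outfall, C = (22.34·25.94 + 3.450·190.0) / (22.34 + 3.450) = 47.89 mg/L.

47.9 mg/L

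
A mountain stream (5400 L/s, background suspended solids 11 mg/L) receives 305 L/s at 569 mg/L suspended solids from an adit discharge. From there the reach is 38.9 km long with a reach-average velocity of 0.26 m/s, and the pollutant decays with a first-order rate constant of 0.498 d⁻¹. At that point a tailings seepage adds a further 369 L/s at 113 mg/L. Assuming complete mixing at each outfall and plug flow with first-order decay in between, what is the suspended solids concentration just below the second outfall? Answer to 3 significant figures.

23.1 mg/L

Mass balance: C = (5400·11.00 + 305.0·569.0) / 5705 = 232900/5705 = 40.83 mg/L; combined flow 5705 L/s.
Travel time t = 38.9·1000 / 0.26 = 149600 s = 41.56 h.
Decay over the reach: 40.83·exp(−kt) = 40.83·0.4222 = 17.24 mg/L.
At the second outfall, C = (5705·17.24 + 369.0·113.0) / (5705 + 369.0) = 23.06 mg/L.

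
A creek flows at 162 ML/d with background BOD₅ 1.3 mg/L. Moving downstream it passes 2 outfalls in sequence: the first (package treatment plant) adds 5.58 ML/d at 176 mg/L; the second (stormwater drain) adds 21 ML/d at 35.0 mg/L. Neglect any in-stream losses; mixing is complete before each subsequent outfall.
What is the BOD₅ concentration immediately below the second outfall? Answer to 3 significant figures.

10.2 mg/L

After outfall 1: Q = 162.0 + 5.580 = 167.6 ML/d; C = (162.0·1.300 + 5.580·176.0)/167.6 = 7.117 mg/L.
After outfall 2: Q = 167.6 + 21.00 = 188.6 ML/d; C = (167.6·7.117 + 21.00·35.00)/188.6 = 10.22 mg/L.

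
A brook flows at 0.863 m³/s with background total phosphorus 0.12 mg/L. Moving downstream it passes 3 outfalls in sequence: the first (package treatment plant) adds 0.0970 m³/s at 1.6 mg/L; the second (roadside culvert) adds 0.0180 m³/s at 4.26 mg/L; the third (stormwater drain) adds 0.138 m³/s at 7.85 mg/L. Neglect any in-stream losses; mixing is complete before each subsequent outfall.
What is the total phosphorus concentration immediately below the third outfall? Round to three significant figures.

After outfall 1: Q = 0.8630 + 0.09700 = 0.9600 m³/s; C = (0.8630·0.1200 + 0.09700·1.600)/0.9600 = 0.2695 mg/L.
After outfall 2: Q = 0.9600 + 0.01800 = 0.9780 m³/s; C = (0.9600·0.2695 + 0.01800·4.260)/0.9780 = 0.3430 mg/L.
After outfall 3: Q = 0.9780 + 0.1380 = 1.116 m³/s; C = (0.9780·0.3430 + 0.1380·7.850)/1.116 = 1.271 mg/L.

1.27 mg/L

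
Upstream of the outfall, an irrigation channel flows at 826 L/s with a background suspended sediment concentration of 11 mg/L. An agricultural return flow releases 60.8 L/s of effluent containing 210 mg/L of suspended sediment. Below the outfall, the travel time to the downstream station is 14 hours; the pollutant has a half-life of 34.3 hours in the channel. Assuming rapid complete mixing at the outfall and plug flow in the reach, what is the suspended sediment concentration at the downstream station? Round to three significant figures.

Mass balance: C = (826.0·11.00 + 60.80·210.0) / 886.8 = 21850/886.8 = 24.64 mg/L.
Half-life 34.3 h → k = ln 2 / 34.3 = 0.02021 h⁻¹ = 0.4850 d⁻¹.
Applying C = C₀e^(−kt): 24.64 × 0.7536 = 18.57 mg/L.

18.6 mg/L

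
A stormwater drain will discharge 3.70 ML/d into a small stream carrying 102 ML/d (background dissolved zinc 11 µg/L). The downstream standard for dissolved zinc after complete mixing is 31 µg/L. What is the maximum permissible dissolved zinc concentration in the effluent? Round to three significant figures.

At the limit, (Qr·Cr + Qe·Cₑ)/(Qr + Qe) = 31:
Cₑ = (105.7·31 − 102.0·11.00) / 3.700 = 582.4 µg/L.

582 µg/L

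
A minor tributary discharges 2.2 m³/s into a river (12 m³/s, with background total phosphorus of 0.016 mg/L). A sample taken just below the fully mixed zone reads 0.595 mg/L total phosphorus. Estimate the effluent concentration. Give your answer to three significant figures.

Mass balance: 12.00·0.01600 + 2.200·Cₑ = 14.20·0.5950
→ Cₑ = (14.20·0.5950 − 12.00·0.01600) / 2.200 = 3.753 mg/L.

3.75 mg/L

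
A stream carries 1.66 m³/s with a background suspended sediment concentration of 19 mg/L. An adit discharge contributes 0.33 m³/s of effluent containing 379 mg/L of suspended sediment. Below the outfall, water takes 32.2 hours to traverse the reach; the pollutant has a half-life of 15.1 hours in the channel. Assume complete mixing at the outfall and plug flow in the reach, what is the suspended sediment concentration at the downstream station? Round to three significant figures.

Mixed concentration C = ΣQC/ΣQ = (1.660·19.00 + 0.3300·379.0) / 1.990 = 156.6/1.990 = 78.70 mg/L.
Half-life 15.1 h → k = ln 2 / 15.1 = 0.04590 h⁻¹ = 1.102 d⁻¹.
Applying C = C₀e^(−kt): 78.70 × 0.2281 = 17.95 mg/L.

17.9 mg/L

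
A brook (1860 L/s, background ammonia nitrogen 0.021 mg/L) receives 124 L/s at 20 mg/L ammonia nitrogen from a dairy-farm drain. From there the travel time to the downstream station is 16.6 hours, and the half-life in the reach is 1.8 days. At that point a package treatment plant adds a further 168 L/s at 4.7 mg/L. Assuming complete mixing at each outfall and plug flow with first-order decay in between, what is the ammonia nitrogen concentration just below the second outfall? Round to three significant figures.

1.26 mg/L

Flow-weighted average: C = (1860·0.02100 + 124.0·20.00) / 1984 = 2519/1984 = 1.270 mg/L; combined flow 1984 L/s.
Half-life 1.8 d → k = ln 2 / 1.8 = 0.3851 d⁻¹.
After decay, C = 1.270 × e^(−kt) = 1.270 × 0.7662 = 0.9728 mg/L.
At the second outfall, C = (1984·0.9728 + 168.0·4.700) / (1984 + 168.0) = 1.264 mg/L.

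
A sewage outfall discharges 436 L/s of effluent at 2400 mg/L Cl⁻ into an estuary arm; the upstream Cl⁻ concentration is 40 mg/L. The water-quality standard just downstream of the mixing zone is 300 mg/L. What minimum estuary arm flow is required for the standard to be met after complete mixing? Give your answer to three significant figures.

Set C_mix = 300: (Q·40.00 + 436.0·2400) / (Q + 436.0) = 300
→ Q = 436.0·(2400 − 300)/(300 − 40.00) = 3522 L/s.

3520 L/s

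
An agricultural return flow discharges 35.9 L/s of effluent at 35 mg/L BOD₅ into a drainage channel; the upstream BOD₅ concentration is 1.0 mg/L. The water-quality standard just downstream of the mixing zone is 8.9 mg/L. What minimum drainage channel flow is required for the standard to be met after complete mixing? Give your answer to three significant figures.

Set C_mix = 8.9: (Q·1.000 + 35.90·35.00) / (Q + 35.90) = 8.9
→ Q = 35.90·(35.00 − 8.9)/(8.9 − 1.000) = 118.6 L/s.

119 L/s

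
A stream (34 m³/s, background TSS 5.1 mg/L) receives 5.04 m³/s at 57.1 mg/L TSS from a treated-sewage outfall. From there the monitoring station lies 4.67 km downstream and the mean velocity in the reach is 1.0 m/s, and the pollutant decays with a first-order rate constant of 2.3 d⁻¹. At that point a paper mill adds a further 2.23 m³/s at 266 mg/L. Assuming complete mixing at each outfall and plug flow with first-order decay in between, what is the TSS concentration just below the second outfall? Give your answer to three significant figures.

Mass balance: C = (34.00·5.100 + 5.040·57.10) / 39.04 = 461.2/39.04 = 11.81 mg/L; combined flow 39.04 m³/s.
Travel time t = 4.67·1000 / 1.0 = 4670 s = 1.297 h.
After decay, C = 11.81 × e^(−kt) = 11.81 × 0.8831 = 10.43 mg/L.
Second outfall: C = (39.04·10.43 + 2.230·266.0)/41.27 = 24.24 mg/L.

24.2 mg/L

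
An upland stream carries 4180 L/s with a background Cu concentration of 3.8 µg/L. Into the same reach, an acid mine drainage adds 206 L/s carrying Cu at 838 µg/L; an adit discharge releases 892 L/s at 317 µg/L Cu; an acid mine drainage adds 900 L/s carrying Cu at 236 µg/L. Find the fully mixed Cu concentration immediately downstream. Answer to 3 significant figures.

111 µg/L

Conservation of mass: C = (4180·3.800 + 206.0·838.0 + 892.0·317.0 + 900.0·236.0) / 6178 = 683700/6178 = 110.7 µg/L.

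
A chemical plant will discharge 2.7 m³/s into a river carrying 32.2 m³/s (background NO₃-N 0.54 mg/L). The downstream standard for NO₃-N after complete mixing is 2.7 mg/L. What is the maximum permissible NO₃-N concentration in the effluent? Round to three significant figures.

At the limit, (Qr·Cr + Qe·Cₑ)/(Qr + Qe) = 2.7:
Cₑ = (34.90·2.7 − 32.20·0.5400) / 2.700 = 28.46 mg/L.

28.5 mg/L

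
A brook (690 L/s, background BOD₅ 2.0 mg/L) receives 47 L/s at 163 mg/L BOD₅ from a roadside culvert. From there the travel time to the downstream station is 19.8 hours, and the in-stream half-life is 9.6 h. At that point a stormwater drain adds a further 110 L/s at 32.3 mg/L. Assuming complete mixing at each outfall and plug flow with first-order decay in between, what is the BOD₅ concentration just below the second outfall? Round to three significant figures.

After mixing, C = (690.0·2.000 + 47.00·163.0) / 737.0 = 9041/737.0 = 12.27 mg/L; combined flow 737.0 L/s.
Half-life 9.6 h → k = ln 2 / 9.6 = 0.07220 h⁻¹ = 1.733 d⁻¹.
First-order decay: C = 12.27·exp(−k·t) = 12.27·0.2394 = 2.937 mg/L.
At the second outfall, C = (737.0·2.937 + 110.0·32.30) / (737.0 + 110.0) = 6.750 mg/L.

6.75 mg/L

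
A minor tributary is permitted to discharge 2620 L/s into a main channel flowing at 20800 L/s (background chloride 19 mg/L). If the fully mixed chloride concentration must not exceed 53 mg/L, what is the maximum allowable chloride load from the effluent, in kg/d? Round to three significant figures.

Mass balance at the limit: 20800·19.00 + 2620·Cₑ = 23420·53 → Cₑ = 322.9 mg/L.
2620 L/s = 2.620 m³/s. Load = 2.620 m³/s × 322.9 g/m³ × 86 400 s/d = 73100 kg/d.

73100 kg/d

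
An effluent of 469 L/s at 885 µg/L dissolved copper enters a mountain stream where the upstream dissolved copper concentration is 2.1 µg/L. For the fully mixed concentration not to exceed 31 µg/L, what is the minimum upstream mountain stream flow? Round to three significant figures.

13900 L/s

Set C_mix = 31: (Q·2.100 + 469.0·885.0) / (Q + 469.0) = 31
→ Q = 469.0·(885.0 − 31)/(31 − 2.100) = 13860 L/s.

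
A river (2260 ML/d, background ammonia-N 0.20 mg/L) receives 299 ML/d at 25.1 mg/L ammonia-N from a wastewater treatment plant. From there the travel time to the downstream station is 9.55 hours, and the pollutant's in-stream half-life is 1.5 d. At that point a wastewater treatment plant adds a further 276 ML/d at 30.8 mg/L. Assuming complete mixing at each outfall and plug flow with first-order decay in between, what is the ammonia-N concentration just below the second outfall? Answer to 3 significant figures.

Flow-weighted average: C = (2260·0.2000 + 299.0·25.10) / 2559 = 7957/2559 = 3.109 mg/L; combined flow 2559 ML/d.
Half-life 1.5 d → k = ln 2 / 1.5 = 0.4621 d⁻¹.
First-order decay: C = 3.109·exp(−k·t) = 3.109·0.8320 = 2.587 mg/L.
At the second outfall, C = (2559·2.587 + 276.0·30.80) / (2559 + 276.0) = 5.334 mg/L.

5.33 mg/L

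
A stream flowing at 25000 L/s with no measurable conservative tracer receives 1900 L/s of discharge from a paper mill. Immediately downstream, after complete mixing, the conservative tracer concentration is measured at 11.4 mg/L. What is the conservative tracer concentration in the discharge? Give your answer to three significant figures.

161 mg/L

Mass balance: 25000·0 + 1900·Cₑ = 26900·11.40
→ Cₑ = (26900·11.40 − 25000·0) / 1900 = 161.4 mg/L.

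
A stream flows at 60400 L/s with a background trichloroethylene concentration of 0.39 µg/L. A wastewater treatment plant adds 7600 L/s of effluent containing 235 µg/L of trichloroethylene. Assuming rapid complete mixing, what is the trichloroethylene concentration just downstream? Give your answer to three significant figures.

Mixed concentration C = ΣQC/ΣQ = (60400·0.3900 + 7600·235.0) / 68000 = 1810000/68000 = 26.61 µg/L.

26.6 µg/L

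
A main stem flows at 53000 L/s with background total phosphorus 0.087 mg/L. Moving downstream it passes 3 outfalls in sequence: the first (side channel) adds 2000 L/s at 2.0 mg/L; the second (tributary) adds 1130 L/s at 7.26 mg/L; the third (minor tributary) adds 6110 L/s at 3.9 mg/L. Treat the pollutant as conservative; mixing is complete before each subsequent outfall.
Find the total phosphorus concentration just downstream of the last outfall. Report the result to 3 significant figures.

0.653 mg/L

Below outfall 1: Q → 55000 L/s, C = (53000·0.08700 + 2000·2.000)/55000 = 0.1566 mg/L.
Below outfall 2: Q → 56130 L/s, C = (55000·0.1566 + 1130·7.260)/56130 = 0.2996 mg/L.
Below outfall 3: Q → 62240 L/s, C = (56130·0.2996 + 6110·3.900)/62240 = 0.6530 mg/L.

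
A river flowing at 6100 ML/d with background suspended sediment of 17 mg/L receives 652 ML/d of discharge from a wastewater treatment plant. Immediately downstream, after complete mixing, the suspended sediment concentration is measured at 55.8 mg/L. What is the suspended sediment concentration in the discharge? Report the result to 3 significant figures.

Mass balance: 6100·17.00 + 652.0·Cₑ = 6752·55.80
→ Cₑ = (6752·55.80 − 6100·17.00) / 652.0 = 418.8 mg/L.

419 mg/L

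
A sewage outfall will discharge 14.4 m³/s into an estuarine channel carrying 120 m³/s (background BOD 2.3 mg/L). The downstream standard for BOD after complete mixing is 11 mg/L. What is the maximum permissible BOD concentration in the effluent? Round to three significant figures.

83.5 mg/L

At the limit, (Qr·Cr + Qe·Cₑ)/(Qr + Qe) = 11:
Cₑ = (134.4·11 − 120.0·2.300) / 14.40 = 83.50 mg/L.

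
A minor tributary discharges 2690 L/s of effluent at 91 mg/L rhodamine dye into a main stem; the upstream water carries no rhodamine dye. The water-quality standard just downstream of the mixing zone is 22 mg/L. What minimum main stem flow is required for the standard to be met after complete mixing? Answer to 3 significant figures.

Set C_mix = 22: (Q·0 + 2690·91.00) / (Q + 2690) = 22
→ Q = 2690·(91.00 − 22)/(22 − 0) = 8437 L/s.

8440 L/s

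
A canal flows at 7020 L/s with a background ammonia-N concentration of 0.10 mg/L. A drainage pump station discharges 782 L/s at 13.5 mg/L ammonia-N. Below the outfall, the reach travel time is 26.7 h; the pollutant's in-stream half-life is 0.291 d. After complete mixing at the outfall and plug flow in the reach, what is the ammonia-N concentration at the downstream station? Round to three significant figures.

Conservation of mass: C = (7020·0.1000 + 782.0·13.50) / 7802 = 11260/7802 = 1.443 mg/L.
Half-life 0.291 d → k = ln 2 / 0.291 = 2.382 d⁻¹.
After decay, C = 1.443 × e^(−kt) = 1.443 × 0.07066 = 0.1020 mg/L.

0.102 mg/L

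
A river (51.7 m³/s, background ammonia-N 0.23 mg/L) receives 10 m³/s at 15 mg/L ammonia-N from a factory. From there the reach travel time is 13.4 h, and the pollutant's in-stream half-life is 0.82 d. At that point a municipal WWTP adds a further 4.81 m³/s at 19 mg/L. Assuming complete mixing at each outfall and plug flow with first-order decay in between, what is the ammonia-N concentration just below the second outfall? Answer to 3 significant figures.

2.89 mg/L

Mass balance: C = (51.70·0.2300 + 10.00·15.00) / 61.70 = 161.9/61.70 = 2.624 mg/L; combined flow 61.70 m³/s.
Half-life 0.82 d → k = ln 2 / 0.82 = 0.8453 d⁻¹.
First-order decay: C = 2.624·exp(−k·t) = 2.624·0.6238 = 1.637 mg/L.
Second outfall: C = (61.70·1.637 + 4.810·19.00)/66.51 = 2.892 mg/L.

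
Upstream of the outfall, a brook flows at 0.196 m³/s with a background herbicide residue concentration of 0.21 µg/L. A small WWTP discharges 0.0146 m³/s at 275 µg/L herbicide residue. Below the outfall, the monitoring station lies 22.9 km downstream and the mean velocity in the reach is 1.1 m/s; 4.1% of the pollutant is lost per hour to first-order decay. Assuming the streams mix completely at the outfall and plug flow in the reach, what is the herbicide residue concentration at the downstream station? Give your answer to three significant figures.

15.1 µg/L

After mixing, C = (0.1960·0.2100 + 0.01460·275.0) / 0.2106 = 4.056/0.2106 = 19.26 µg/L.
Travel time t = 22.9·1000 / 1.1 = 20820 s = 5.783 h.
4.1%/h lost → k = −ln(1 − 0.041) = 0.04186 h⁻¹.
Applying C = C₀e^(−kt): 19.26 × 0.7850 = 15.12 µg/L.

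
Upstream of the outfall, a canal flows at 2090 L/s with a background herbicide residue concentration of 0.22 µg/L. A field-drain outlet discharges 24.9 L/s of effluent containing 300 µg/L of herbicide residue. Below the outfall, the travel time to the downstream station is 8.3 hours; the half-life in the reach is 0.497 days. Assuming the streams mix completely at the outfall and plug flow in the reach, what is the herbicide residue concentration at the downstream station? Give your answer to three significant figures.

Flow-weighted average: C = (2090·0.2200 + 24.90·300.0) / 2115 = 7930/2115 = 3.749 µg/L.
Half-life 0.497 d → k = ln 2 / 0.497 = 1.395 d⁻¹.
Applying C = C₀e^(−kt): 3.749 × 0.6173 = 2.315 µg/L.

2.31 µg/L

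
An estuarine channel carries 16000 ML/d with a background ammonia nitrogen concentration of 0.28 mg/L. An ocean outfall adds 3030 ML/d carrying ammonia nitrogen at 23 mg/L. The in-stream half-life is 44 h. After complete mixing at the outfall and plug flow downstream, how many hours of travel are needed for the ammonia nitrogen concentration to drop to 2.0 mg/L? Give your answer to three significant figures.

42.4 h

Conservation of mass: C = (16000·0.2800 + 3030·23.00) / 19030 = 74170/19030 = 3.898 mg/L.
Half-life 44 h → k = ln 2 / 44 = 0.01575 h⁻¹ = 0.3781 d⁻¹.
3.898·exp(−k·t) = 2.0 → t = ln(3.898/2.0)/k = 152500 s = 42.35 h.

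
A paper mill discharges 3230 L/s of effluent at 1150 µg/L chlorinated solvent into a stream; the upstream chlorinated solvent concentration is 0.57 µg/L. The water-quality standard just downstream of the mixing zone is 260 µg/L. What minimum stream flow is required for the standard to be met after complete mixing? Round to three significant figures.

Set C_mix = 260: (Q·0.5700 + 3230·1150) / (Q + 3230) = 260
→ Q = 3230·(1150 − 260)/(260 − 0.5700) = 11080 L/s.

11100 L/s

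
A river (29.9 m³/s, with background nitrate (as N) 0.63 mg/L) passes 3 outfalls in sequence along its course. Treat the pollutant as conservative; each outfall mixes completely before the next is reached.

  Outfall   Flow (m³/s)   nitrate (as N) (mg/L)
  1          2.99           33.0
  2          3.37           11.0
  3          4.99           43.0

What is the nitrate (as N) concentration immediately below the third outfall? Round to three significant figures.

After outfall 1: Q = 29.90 + 2.990 = 32.89 m³/s; C = (29.90·0.6300 + 2.990·33.00)/32.89 = 3.573 mg/L.
After outfall 2: Q = 32.89 + 3.370 = 36.26 m³/s; C = (32.89·3.573 + 3.370·11.00)/36.26 = 4.263 mg/L.
After outfall 3: Q = 36.26 + 4.990 = 41.25 m³/s; C = (36.26·4.263 + 4.990·43.00)/41.25 = 8.949 mg/L.

8.95 mg/L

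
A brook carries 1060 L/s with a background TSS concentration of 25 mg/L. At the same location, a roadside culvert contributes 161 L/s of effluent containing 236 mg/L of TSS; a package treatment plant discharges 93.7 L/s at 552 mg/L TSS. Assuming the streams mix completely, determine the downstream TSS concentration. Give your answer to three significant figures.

88.4 mg/L

After mixing, C = (1060·25.00 + 161.0·236.0 + 93.70·552.0) / 1315 = 116200/1315 = 88.40 mg/L.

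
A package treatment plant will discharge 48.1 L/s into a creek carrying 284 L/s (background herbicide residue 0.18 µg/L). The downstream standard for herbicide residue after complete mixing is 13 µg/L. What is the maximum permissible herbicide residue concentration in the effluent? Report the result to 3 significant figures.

88.7 µg/L

At the limit, (Qr·Cr + Qe·Cₑ)/(Qr + Qe) = 13:
Cₑ = (332.1·13 − 284.0·0.1800) / 48.10 = 88.69 µg/L.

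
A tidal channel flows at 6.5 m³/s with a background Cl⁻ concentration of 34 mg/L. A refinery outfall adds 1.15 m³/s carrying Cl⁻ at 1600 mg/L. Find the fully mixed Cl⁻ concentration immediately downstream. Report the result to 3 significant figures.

Mass balance: C = (6.500·34.00 + 1.150·1600) / 7.650 = 2061/7.650 = 269.4 mg/L.

269 mg/L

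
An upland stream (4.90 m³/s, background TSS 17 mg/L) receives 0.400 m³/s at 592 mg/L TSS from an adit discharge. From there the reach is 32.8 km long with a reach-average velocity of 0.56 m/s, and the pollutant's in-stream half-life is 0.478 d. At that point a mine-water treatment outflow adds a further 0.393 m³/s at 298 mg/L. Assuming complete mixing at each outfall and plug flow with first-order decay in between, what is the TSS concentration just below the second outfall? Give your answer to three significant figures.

41.6 mg/L

Flow-weighted average: C = (4.900·17.00 + 0.4000·592.0) / 5.300 = 320.1/5.300 = 60.40 mg/L; combined flow 5.300 m³/s.
Travel time t = 32.8·1000 / 0.56 = 58570 s = 16.27 h.
Half-life 0.478 d → k = ln 2 / 0.478 = 1.450 d⁻¹.
After decay, C = 60.40 × e^(−kt) = 60.40 × 0.3742 = 22.60 mg/L.
Second outfall: C = (5.300·22.60 + 0.3930·298.0)/5.693 = 41.61 mg/L.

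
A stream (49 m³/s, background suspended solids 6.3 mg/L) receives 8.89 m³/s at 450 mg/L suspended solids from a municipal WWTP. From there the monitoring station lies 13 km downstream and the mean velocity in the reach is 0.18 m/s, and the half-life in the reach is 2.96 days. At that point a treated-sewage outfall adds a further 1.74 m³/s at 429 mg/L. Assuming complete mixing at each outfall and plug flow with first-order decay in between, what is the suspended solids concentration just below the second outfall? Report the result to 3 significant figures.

Flow-weighted average: C = (49.00·6.300 + 8.890·450.0) / 57.89 = 4309/57.89 = 74.44 mg/L; combined flow 57.89 m³/s.
Travel time t = 13·1000 / 0.18 = 72220 s = 20.06 h.
Half-life 2.96 d → k = ln 2 / 2.96 = 0.2342 d⁻¹.
After decay, C = 74.44 × e^(−kt) = 74.44 × 0.8222 = 61.20 mg/L.
Second outfall: C = (57.89·61.20 + 1.740·429.0)/59.63 = 71.94 mg/L.

71.9 mg/L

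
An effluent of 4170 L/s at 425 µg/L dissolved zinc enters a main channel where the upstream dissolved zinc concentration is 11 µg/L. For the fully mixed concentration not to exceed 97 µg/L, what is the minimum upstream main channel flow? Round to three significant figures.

15900 L/s

Set C_mix = 97: (Q·11.00 + 4170·425.0) / (Q + 4170) = 97
→ Q = 4170·(425.0 − 97)/(97 − 11.00) = 15900 L/s.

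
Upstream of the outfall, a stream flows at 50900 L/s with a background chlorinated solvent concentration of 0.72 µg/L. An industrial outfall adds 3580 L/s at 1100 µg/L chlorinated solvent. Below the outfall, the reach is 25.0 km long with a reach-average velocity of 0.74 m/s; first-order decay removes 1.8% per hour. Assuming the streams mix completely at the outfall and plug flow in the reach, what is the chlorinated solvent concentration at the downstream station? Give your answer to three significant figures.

Mass balance: C = (50900·0.7200 + 3580·1100) / 54480 = 3975000/54480 = 72.96 µg/L.
Travel time t = 25.0·1000 / 0.74 = 33780 s = 9.384 h.
1.8%/h lost → k = −ln(1 − 0.018) = 0.01816 h⁻¹.
First-order decay: C = 72.96·exp(−k·t) = 72.96·0.8433 = 61.52 µg/L.

61.5 µg/L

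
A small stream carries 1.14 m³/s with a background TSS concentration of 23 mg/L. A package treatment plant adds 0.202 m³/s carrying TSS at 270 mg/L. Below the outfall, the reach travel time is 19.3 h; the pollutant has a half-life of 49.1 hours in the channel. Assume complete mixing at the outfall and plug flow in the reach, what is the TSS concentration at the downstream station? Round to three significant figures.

Conservation of mass: C = (1.140·23.00 + 0.2020·270.0) / 1.342 = 80.76/1.342 = 60.18 mg/L.
Half-life 49.1 h → k = ln 2 / 49.1 = 0.01412 h⁻¹ = 0.3388 d⁻¹.
After decay, C = 60.18 × e^(−kt) = 60.18 × 0.7615 = 45.83 mg/L.

45.8 mg/L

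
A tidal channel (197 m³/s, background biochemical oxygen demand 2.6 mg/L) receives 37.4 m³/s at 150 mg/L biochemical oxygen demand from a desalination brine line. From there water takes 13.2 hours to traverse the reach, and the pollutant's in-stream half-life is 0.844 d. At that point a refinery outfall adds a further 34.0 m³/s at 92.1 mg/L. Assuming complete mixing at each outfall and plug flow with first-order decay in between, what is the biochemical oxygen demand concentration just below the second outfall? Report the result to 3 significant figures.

26.2 mg/L

Mixed concentration C = ΣQC/ΣQ = (197.0·2.600 + 37.40·150.0) / 234.4 = 6122/234.4 = 26.12 mg/L; combined flow 234.4 m³/s.
Half-life 0.844 d → k = ln 2 / 0.844 = 0.8213 d⁻¹.
After decay, C = 26.12 × e^(−kt) = 26.12 × 0.6365 = 16.63 mg/L.
At the second outfall, C = (234.4·16.63 + 34.00·92.10) / (234.4 + 34.00) = 26.19 mg/L.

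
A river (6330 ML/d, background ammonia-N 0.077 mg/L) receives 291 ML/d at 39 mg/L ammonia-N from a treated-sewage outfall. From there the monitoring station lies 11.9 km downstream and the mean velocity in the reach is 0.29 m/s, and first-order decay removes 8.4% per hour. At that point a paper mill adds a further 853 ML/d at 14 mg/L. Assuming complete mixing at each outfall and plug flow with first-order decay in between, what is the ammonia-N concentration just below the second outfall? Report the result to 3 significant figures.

2.18 mg/L

Conservation of mass: C = (6330·0.07700 + 291.0·39.00) / 6621 = 11840/6621 = 1.788 mg/L; combined flow 6621 ML/d.
Travel time t = 11.9·1000 / 0.29 = 41030 s = 11.40 h.
8.4%/h lost → k = −ln(1 − 0.084) = 0.08774 h⁻¹.
Applying C = C₀e^(−kt): 1.788 × 0.3678 = 0.6576 mg/L.
Second outfall: C = (6621·0.6576 + 853.0·14.00)/7474 = 2.180 mg/L.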